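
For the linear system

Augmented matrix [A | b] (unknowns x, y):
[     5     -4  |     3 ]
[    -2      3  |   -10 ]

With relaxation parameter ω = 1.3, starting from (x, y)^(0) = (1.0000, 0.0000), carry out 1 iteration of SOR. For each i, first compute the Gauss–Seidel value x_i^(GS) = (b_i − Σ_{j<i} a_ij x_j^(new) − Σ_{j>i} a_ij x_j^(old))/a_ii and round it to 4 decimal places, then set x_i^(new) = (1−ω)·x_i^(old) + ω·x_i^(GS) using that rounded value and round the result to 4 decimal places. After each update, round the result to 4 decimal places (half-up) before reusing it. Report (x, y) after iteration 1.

Iteration 1:
  x: GS value = (3 - (-4)·0.0000) / (5) = 0.6000;  x ← (1−ω)·1.0000 + ω·0.6000 = 0.4800
  y: GS value = (-10 - (-2)·0.4800) / (3) = -3.0133;  y ← (1−ω)·0.0000 + ω·-3.0133 = -3.9173

(0.4800, -3.9173)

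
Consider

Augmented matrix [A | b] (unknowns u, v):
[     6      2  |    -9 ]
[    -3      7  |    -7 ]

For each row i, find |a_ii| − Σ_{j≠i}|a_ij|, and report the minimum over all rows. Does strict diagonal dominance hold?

4

row 1: |6| − (2) = 4
row 2: |7| − (3) = 4
minimum over rows = 4 → strictly diagonally dominant (convergence guaranteed)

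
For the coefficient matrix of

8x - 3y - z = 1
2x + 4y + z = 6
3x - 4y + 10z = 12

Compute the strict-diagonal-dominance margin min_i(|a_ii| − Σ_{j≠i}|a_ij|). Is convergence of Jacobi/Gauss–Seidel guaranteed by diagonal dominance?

row 1: |8| − (3+1) = 4
row 2: |4| − (2+1) = 1
row 3: |10| − (3+4) = 3
minimum over rows = 1 → strictly diagonally dominant (convergence guaranteed)

1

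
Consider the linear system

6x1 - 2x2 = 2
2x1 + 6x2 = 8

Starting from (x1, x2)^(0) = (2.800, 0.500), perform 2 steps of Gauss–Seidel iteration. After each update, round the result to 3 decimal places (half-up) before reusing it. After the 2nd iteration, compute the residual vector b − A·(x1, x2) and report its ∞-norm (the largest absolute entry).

0.146

Iteration 1:
  x1 = (2 - (-2)·0.500) / (6) = 0.500
  x2 = (8 - (2)·0.500) / (6) = 1.167
Iteration 2:
  x1 = (2 - (-2)·1.167) / (6) = 0.722
  x2 = (8 - (2)·0.722) / (6) = 1.093
Residual b − A·x = (-0.146, -0.002); ∞-norm = 0.146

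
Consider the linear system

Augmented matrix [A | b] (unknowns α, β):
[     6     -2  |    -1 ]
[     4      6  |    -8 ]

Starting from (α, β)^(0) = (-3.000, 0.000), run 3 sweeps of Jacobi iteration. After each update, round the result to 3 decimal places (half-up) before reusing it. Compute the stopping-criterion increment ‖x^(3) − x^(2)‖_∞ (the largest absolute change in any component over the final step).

0.630

Iteration 1:
  α = (-1 - (-2)·0.000) / (6) = -0.167
  β = (-8 - (4)·-3.000) / (6) = 0.667
Iteration 2:
  α = (-1 - (-2)·0.667) / (6) = 0.056
  β = (-8 - (4)·-0.167) / (6) = -1.222
Iteration 3:
  α = (-1 - (-2)·-1.222) / (6) = -0.574
  β = (-8 - (4)·0.056) / (6) = -1.371
Change: (-0.630, -0.149) → max |·| = 0.630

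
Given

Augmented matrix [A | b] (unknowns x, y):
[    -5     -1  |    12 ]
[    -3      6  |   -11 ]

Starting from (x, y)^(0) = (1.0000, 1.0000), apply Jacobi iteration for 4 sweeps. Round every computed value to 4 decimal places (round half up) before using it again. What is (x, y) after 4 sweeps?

(-1.8200, -2.7200)

Iteration 1:
  x = (12 - (-1)·1.0000) / (-5) = -2.6000
  y = (-11 - (-3)·1.0000) / (6) = -1.3333
Iteration 2:
  x = (12 - (-1)·-1.3333) / (-5) = -2.1333
  y = (-11 - (-3)·-2.6000) / (6) = -3.1333
Iteration 3:
  x = (12 - (-1)·-3.1333) / (-5) = -1.7733
  y = (-11 - (-3)·-2.1333) / (6) = -2.9000
Iteration 4:
  x = (12 - (-1)·-2.9000) / (-5) = -1.8200
  y = (-11 - (-3)·-1.7733) / (6) = -2.7200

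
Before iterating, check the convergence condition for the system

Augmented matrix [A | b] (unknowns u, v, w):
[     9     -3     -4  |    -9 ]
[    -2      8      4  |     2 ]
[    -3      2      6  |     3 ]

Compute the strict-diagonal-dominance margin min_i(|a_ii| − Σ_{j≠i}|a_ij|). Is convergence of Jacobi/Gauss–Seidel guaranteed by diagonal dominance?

row 1: |9| − (3+4) = 2
row 2: |8| − (2+4) = 2
row 3: |6| − (3+2) = 1
minimum over rows = 1 → strictly diagonally dominant (convergence guaranteed)

1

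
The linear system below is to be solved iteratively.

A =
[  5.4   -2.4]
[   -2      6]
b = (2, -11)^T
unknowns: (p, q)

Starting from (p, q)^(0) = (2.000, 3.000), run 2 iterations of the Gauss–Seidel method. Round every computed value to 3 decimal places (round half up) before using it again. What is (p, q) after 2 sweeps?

Iteration 1:
  p = (2 - (-2.4)·3.000) / (5.4) = 1.704
  q = (-11 - (-2)·1.704) / (6) = -1.265
Iteration 2:
  p = (2 - (-2.4)·-1.265) / (5.4) = -0.192
  q = (-11 - (-2)·-0.192) / (6) = -1.897

(-0.192, -1.897)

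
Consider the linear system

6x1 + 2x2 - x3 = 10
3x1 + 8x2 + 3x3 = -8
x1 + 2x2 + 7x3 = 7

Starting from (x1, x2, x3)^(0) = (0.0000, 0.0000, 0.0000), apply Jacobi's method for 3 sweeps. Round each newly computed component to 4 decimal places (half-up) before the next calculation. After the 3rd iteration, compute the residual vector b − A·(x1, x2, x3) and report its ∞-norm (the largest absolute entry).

Iteration 1:
  x1 = (10 - (2)·0.0000 - (-1)·0.0000) / (6) = 1.6667
  x2 = (-8 - (3)·0.0000 - (3)·0.0000) / (8) = -1.0000
  x3 = (7 - (1)·0.0000 - (2)·0.0000) / (7) = 1.0000
Iteration 2:
  x1 = (10 - (2)·-1.0000 - (-1)·1.0000) / (6) = 2.1667
  x2 = (-8 - (3)·1.6667 - (3)·1.0000) / (8) = -2.0000
  x3 = (7 - (1)·1.6667 - (2)·-1.0000) / (7) = 1.0476
Iteration 3:
  x1 = (10 - (2)·-2.0000 - (-1)·1.0476) / (6) = 2.5079
  x2 = (-8 - (3)·2.1667 - (3)·1.0476) / (8) = -2.2054
  x3 = (7 - (1)·2.1667 - (2)·-2.0000) / (7) = 1.2619
Residual b − A·x = (0.6253, -1.6662, 0.0696); ∞-norm = 1.6662

1.6662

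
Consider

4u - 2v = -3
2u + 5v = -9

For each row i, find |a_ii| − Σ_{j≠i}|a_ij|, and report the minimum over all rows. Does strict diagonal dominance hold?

2

row 1: |4| − (2) = 2
row 2: |5| − (2) = 3
minimum over rows = 2 → strictly diagonally dominant (convergence guaranteed)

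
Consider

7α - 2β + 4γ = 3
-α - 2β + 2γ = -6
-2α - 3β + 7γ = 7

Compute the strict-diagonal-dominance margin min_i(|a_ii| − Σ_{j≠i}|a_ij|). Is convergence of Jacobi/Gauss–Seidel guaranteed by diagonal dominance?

row 1: |7| − (2+4) = 1
row 2: |-2| − (1+2) = -1
row 3: |7| − (2+3) = 2
minimum over rows = -1 → not strictly diagonally dominant

-1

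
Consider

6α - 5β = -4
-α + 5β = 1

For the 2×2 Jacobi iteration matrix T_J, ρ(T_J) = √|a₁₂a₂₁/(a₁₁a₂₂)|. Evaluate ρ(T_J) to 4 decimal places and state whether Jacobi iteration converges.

a₁₂a₂₁/(a₁₁a₂₂) = (-5)·(-1) / ((6)·(5)) = 0.166667
ρ = √|0.166667| = √0.166667 = 0.4082
ρ < 1, so Jacobi converges

0.4082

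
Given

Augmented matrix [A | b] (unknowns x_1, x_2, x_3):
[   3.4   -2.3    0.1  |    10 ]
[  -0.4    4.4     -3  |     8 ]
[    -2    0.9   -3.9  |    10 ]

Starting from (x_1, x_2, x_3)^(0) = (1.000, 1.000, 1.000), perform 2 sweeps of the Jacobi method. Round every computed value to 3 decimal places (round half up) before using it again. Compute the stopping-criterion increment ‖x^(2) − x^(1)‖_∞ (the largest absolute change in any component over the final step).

Iteration 1:
  x_1 = (10 - (-2.3)·1.000 - (0.1)·1.000) / (3.4) = 3.588
  x_2 = (8 - (-0.4)·1.000 - (-3)·1.000) / (4.4) = 2.591
  x_3 = (10 - (-2)·1.000 - (0.9)·1.000) / (-3.9) = -2.846
Iteration 2:
  x_1 = (10 - (-2.3)·2.591 - (0.1)·-2.846) / (3.4) = 4.778
  x_2 = (8 - (-0.4)·3.588 - (-3)·-2.846) / (4.4) = 0.204
  x_3 = (10 - (-2)·3.588 - (0.9)·2.591) / (-3.9) = -3.806
Change: (1.190, -2.387, -0.960) → max |·| = 2.387

2.387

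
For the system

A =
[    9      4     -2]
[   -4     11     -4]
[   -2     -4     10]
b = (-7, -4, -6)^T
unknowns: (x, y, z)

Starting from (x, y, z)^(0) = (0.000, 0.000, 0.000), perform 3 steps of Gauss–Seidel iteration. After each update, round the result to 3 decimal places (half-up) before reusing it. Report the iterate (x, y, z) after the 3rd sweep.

(-0.590, -0.993, -1.115)

Iteration 1:
  x = (-7 - (4)·0.000 - (-2)·0.000) / (9) = -0.778
  y = (-4 - (-4)·-0.778 - (-4)·0.000) / (11) = -0.647
  z = (-6 - (-2)·-0.778 - (-4)·-0.647) / (10) = -1.014
Iteration 2:
  x = (-7 - (4)·-0.647 - (-2)·-1.014) / (9) = -0.716
  y = (-4 - (-4)·-0.716 - (-4)·-1.014) / (11) = -0.993
  z = (-6 - (-2)·-0.716 - (-4)·-0.993) / (10) = -1.140
Iteration 3:
  x = (-7 - (4)·-0.993 - (-2)·-1.140) / (9) = -0.590
  y = (-4 - (-4)·-0.590 - (-4)·-1.140) / (11) = -0.993
  z = (-6 - (-2)·-0.590 - (-4)·-0.993) / (10) = -1.115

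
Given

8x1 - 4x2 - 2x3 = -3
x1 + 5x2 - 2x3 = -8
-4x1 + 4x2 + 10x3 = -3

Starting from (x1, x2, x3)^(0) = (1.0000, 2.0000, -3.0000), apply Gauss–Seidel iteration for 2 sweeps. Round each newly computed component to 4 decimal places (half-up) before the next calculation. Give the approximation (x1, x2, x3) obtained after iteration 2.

(-1.5725, -0.9815, -0.5364)

Iteration 1:
  x1 = (-3 - (-4)·2.0000 - (-2)·-3.0000) / (8) = -0.1250
  x2 = (-8 - (1)·-0.1250 - (-2)·-3.0000) / (5) = -2.7750
  x3 = (-3 - (-4)·-0.1250 - (4)·-2.7750) / (10) = 0.7600
Iteration 2:
  x1 = (-3 - (-4)·-2.7750 - (-2)·0.7600) / (8) = -1.5725
  x2 = (-8 - (1)·-1.5725 - (-2)·0.7600) / (5) = -0.9815
  x3 = (-3 - (-4)·-1.5725 - (4)·-0.9815) / (10) = -0.5364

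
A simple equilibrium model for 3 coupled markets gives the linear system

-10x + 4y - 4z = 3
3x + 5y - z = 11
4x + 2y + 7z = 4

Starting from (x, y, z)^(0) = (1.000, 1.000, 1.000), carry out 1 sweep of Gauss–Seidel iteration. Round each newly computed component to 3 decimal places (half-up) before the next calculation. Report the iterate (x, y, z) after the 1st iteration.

(-0.300, 2.580, 0.006)

Iteration 1:
  x = (3 - (4)·1.000 - (-4)·1.000) / (-10) = -0.300
  y = (11 - (3)·-0.300 - (-1)·1.000) / (5) = 2.580
  z = (4 - (4)·-0.300 - (2)·2.580) / (7) = 0.006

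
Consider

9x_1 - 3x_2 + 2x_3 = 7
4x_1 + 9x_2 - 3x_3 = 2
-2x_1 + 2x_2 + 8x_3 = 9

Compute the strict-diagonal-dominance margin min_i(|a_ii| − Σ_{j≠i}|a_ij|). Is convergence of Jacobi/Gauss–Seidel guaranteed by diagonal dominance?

row 1: |9| − (3+2) = 4
row 2: |9| − (4+3) = 2
row 3: |8| − (2+2) = 4
minimum over rows = 2 → strictly diagonally dominant (convergence guaranteed)

2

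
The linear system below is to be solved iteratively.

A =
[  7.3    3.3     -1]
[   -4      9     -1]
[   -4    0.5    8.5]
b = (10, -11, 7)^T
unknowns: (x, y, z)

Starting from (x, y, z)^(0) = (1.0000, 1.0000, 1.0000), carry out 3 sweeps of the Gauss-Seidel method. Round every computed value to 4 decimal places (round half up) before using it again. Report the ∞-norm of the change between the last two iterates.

0.1291

Iteration 1:
  x = (10 - (3.3)·1.0000 - (-1)·1.0000) / (7.3) = 1.0548
  y = (-11 - (-4)·1.0548 - (-1)·1.0000) / (9) = -0.6423
  z = (7 - (-4)·1.0548 - (0.5)·-0.6423) / (8.5) = 1.3577
Iteration 2:
  x = (10 - (3.3)·-0.6423 - (-1)·1.3577) / (7.3) = 1.8462
  y = (-11 - (-4)·1.8462 - (-1)·1.3577) / (9) = -0.2508
  z = (7 - (-4)·1.8462 - (0.5)·-0.2508) / (8.5) = 1.7071
Iteration 3:
  x = (10 - (3.3)·-0.2508 - (-1)·1.7071) / (7.3) = 1.7171
  y = (-11 - (-4)·1.7171 - (-1)·1.7071) / (9) = -0.2694
  z = (7 - (-4)·1.7171 - (0.5)·-0.2694) / (8.5) = 1.6474
Change: (-0.1291, -0.0186, -0.0597) → max |·| = 0.1291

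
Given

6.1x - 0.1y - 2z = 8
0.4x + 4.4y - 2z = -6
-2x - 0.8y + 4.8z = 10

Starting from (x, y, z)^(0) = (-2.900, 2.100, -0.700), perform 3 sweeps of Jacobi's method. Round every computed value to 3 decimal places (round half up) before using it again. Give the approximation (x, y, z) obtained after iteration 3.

(2.055, -0.466, 2.636)

Iteration 1:
  x = (8 - (-0.1)·2.100 - (-2)·-0.700) / (6.1) = 1.116
  y = (-6 - (0.4)·-2.900 - (-2)·-0.700) / (4.4) = -1.418
  z = (10 - (-2)·-2.900 - (-0.8)·2.100) / (4.8) = 1.225
Iteration 2:
  x = (8 - (-0.1)·-1.418 - (-2)·1.225) / (6.1) = 1.690
  y = (-6 - (0.4)·1.116 - (-2)·1.225) / (4.4) = -0.908
  z = (10 - (-2)·1.116 - (-0.8)·-1.418) / (4.8) = 2.312
Iteration 3:
  x = (8 - (-0.1)·-0.908 - (-2)·2.312) / (6.1) = 2.055
  y = (-6 - (0.4)·1.690 - (-2)·2.312) / (4.4) = -0.466
  z = (10 - (-2)·1.690 - (-0.8)·-0.908) / (4.8) = 2.636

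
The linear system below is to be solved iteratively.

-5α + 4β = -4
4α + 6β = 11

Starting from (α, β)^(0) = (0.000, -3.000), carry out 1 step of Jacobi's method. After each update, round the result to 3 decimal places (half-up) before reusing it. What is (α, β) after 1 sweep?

(-1.600, 1.833)

Iteration 1:
  α = (-4 - (4)·-3.000) / (-5) = -1.600
  β = (11 - (4)·0.000) / (6) = 1.833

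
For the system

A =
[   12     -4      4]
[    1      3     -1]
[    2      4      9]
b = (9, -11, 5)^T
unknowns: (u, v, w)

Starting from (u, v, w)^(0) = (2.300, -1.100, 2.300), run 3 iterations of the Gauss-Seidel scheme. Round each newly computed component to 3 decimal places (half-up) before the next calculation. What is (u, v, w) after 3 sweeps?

(-0.831, -2.734, 1.955)

Iteration 1:
  u = (9 - (-4)·-1.100 - (4)·2.300) / (12) = -0.383
  v = (-11 - (1)·-0.383 - (-1)·2.300) / (3) = -2.772
  w = (5 - (2)·-0.383 - (4)·-2.772) / (9) = 1.873
Iteration 2:
  u = (9 - (-4)·-2.772 - (4)·1.873) / (12) = -0.798
  v = (-11 - (1)·-0.798 - (-1)·1.873) / (3) = -2.776
  w = (5 - (2)·-0.798 - (4)·-2.776) / (9) = 1.967
Iteration 3:
  u = (9 - (-4)·-2.776 - (4)·1.967) / (12) = -0.831
  v = (-11 - (1)·-0.831 - (-1)·1.967) / (3) = -2.734
  w = (5 - (2)·-0.831 - (4)·-2.734) / (9) = 1.955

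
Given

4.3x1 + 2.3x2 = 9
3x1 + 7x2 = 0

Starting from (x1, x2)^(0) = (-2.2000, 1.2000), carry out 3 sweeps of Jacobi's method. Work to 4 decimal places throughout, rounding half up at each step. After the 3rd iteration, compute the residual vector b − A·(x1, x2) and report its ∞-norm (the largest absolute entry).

Iteration 1:
  x1 = (9 - (2.3)·1.2000) / (4.3) = 1.4512
  x2 = (0 - (3)·-2.2000) / (7) = 0.9429
Iteration 2:
  x1 = (9 - (2.3)·0.9429) / (4.3) = 1.5887
  x2 = (0 - (3)·1.4512) / (7) = -0.6219
Iteration 3:
  x1 = (9 - (2.3)·-0.6219) / (4.3) = 2.4257
  x2 = (0 - (3)·1.5887) / (7) = -0.6809
Residual b − A·x = (0.1356, -2.5108); ∞-norm = 2.5108

2.5108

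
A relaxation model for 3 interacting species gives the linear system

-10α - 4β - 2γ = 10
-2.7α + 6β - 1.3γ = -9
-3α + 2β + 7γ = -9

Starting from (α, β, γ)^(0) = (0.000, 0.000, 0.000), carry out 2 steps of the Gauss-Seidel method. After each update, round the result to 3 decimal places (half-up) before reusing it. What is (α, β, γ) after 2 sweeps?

(0.011, -1.746, -0.782)

Iteration 1:
  α = (10 - (-4)·0.000 - (-2)·0.000) / (-10) = -1.000
  β = (-9 - (-2.7)·-1.000 - (-1.3)·0.000) / (6) = -1.950
  γ = (-9 - (-3)·-1.000 - (2)·-1.950) / (7) = -1.157
Iteration 2:
  α = (10 - (-4)·-1.950 - (-2)·-1.157) / (-10) = 0.011
  β = (-9 - (-2.7)·0.011 - (-1.3)·-1.157) / (6) = -1.746
  γ = (-9 - (-3)·0.011 - (2)·-1.746) / (7) = -0.782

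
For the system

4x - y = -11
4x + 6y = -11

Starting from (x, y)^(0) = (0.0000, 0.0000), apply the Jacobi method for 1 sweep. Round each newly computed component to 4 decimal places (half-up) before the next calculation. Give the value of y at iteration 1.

-1.8333

Iteration 1:
  x = (-11 - (-1)·0.0000) / (4) = -2.7500
  y = (-11 - (4)·0.0000) / (6) = -1.8333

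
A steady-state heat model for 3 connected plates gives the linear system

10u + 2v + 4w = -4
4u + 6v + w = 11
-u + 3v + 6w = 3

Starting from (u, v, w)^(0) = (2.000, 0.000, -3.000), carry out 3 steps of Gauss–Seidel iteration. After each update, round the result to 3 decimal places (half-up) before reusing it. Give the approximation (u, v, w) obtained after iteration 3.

Iteration 1:
  u = (-4 - (2)·0.000 - (4)·-3.000) / (10) = 0.800
  v = (11 - (4)·0.800 - (1)·-3.000) / (6) = 1.800
  w = (3 - (-1)·0.800 - (3)·1.800) / (6) = -0.267
Iteration 2:
  u = (-4 - (2)·1.800 - (4)·-0.267) / (10) = -0.653
  v = (11 - (4)·-0.653 - (1)·-0.267) / (6) = 2.313
  w = (3 - (-1)·-0.653 - (3)·2.313) / (6) = -0.765
Iteration 3:
  u = (-4 - (2)·2.313 - (4)·-0.765) / (10) = -0.557
  v = (11 - (4)·-0.557 - (1)·-0.765) / (6) = 2.332
  w = (3 - (-1)·-0.557 - (3)·2.332) / (6) = -0.759

(-0.557, 2.332, -0.759)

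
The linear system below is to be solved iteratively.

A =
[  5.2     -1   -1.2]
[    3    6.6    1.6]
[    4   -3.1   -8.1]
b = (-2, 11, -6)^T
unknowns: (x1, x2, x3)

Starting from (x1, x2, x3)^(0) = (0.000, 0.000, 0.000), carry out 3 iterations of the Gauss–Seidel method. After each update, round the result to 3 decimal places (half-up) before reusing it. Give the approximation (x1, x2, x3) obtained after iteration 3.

(-0.041, 1.674, 0.080)

Iteration 1:
  x1 = (-2 - (-1)·0.000 - (-1.2)·0.000) / (5.2) = -0.385
  x2 = (11 - (3)·-0.385 - (1.6)·0.000) / (6.6) = 1.842
  x3 = (-6 - (4)·-0.385 - (-3.1)·1.842) / (-8.1) = -0.154
Iteration 2:
  x1 = (-2 - (-1)·1.842 - (-1.2)·-0.154) / (5.2) = -0.066
  x2 = (11 - (3)·-0.066 - (1.6)·-0.154) / (6.6) = 1.734
  x3 = (-6 - (4)·-0.066 - (-3.1)·1.734) / (-8.1) = 0.045
Iteration 3:
  x1 = (-2 - (-1)·1.734 - (-1.2)·0.045) / (5.2) = -0.041
  x2 = (11 - (3)·-0.041 - (1.6)·0.045) / (6.6) = 1.674
  x3 = (-6 - (4)·-0.041 - (-3.1)·1.674) / (-8.1) = 0.080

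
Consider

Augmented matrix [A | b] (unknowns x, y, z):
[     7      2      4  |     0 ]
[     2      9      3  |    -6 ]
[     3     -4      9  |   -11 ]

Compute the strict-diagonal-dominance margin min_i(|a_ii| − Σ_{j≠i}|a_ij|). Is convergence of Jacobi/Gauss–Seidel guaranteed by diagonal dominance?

row 1: |7| − (2+4) = 1
row 2: |9| − (2+3) = 4
row 3: |9| − (3+4) = 2
minimum over rows = 1 → strictly diagonally dominant (convergence guaranteed)

1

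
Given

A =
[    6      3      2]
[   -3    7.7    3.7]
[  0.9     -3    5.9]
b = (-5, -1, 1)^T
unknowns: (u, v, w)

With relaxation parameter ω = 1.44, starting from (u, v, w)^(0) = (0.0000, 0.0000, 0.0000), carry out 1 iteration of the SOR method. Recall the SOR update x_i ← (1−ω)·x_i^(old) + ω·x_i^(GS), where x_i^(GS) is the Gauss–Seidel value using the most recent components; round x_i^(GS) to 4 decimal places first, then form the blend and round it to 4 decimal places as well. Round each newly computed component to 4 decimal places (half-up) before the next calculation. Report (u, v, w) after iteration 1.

Iteration 1:
  u: GS value = (-5 - (3)·0.0000 - (2)·0.0000) / (6) = -0.8333;  u ← (1−ω)·0.0000 + ω·-0.8333 = -1.2000
  v: GS value = (-1 - (-3)·-1.2000 - (3.7)·0.0000) / (7.7) = -0.5974;  v ← (1−ω)·0.0000 + ω·-0.5974 = -0.8603
  w: GS value = (1 - (0.9)·-1.2000 - (-3)·-0.8603) / (5.9) = -0.0849;  w ← (1−ω)·0.0000 + ω·-0.0849 = -0.1223

(-1.2000, -0.8603, -0.1223)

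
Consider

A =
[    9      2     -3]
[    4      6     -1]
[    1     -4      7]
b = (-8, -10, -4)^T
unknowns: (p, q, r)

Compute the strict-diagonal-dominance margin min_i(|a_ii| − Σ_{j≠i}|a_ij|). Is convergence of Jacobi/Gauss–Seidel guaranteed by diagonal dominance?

1

row 1: |9| − (2+3) = 4
row 2: |6| − (4+1) = 1
row 3: |7| − (1+4) = 2
minimum over rows = 1 → strictly diagonally dominant (convergence guaranteed)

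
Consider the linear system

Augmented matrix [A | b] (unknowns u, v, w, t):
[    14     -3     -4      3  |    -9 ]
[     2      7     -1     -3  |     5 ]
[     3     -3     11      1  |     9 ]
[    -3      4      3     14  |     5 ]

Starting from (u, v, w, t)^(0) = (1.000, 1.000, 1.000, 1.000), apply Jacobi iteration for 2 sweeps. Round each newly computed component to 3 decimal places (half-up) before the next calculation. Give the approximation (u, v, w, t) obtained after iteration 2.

(-0.236, 0.951, 1.182, -0.161)

Iteration 1:
  u = (-9 - (-3)·1.000 - (-4)·1.000 - (3)·1.000) / (14) = -0.357
  v = (5 - (2)·1.000 - (-1)·1.000 - (-3)·1.000) / (7) = 1.000
  w = (9 - (3)·1.000 - (-3)·1.000 - (1)·1.000) / (11) = 0.727
  t = (5 - (-3)·1.000 - (4)·1.000 - (3)·1.000) / (14) = 0.071
Iteration 2:
  u = (-9 - (-3)·1.000 - (-4)·0.727 - (3)·0.071) / (14) = -0.236
  v = (5 - (2)·-0.357 - (-1)·0.727 - (-3)·0.071) / (7) = 0.951
  w = (9 - (3)·-0.357 - (-3)·1.000 - (1)·0.071) / (11) = 1.182
  t = (5 - (-3)·-0.357 - (4)·1.000 - (3)·0.727) / (14) = -0.161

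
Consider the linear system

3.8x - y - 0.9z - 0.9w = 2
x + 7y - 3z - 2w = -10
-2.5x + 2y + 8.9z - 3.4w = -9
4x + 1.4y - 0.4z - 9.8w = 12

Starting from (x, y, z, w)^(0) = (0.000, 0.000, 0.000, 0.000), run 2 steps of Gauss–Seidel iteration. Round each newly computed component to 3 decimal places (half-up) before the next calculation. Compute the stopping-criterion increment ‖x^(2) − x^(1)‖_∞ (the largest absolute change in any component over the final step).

0.805

Iteration 1:
  x = (2 - (-1)·0.000 - (-0.9)·0.000 - (-0.9)·0.000) / (3.8) = 0.526
  y = (-10 - (1)·0.526 - (-3)·0.000 - (-2)·0.000) / (7) = -1.504
  z = (-9 - (-2.5)·0.526 - (2)·-1.504 - (-3.4)·0.000) / (8.9) = -0.526
  w = (12 - (4)·0.526 - (1.4)·-1.504 - (-0.4)·-0.526) / (-9.8) = -1.203
Iteration 2:
  x = (2 - (-1)·-1.504 - (-0.9)·-0.526 - (-0.9)·-1.203) / (3.8) = -0.279
  y = (-10 - (1)·-0.279 - (-3)·-0.526 - (-2)·-1.203) / (7) = -1.958
  z = (-9 - (-2.5)·-0.279 - (2)·-1.958 - (-3.4)·-1.203) / (8.9) = -1.109
  w = (12 - (4)·-0.279 - (1.4)·-1.958 - (-0.4)·-1.109) / (-9.8) = -1.573
Change: (-0.805, -0.454, -0.583, -0.370) → max |·| = 0.805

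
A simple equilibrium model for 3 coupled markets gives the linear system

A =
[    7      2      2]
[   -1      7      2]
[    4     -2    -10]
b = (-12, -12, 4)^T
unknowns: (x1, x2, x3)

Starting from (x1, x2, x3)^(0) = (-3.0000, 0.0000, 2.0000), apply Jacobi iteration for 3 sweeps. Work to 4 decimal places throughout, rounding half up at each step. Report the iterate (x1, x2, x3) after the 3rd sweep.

(-1.0414, -1.5627, -0.2759)

Iteration 1:
  x1 = (-12 - (2)·0.0000 - (2)·2.0000) / (7) = -2.2857
  x2 = (-12 - (-1)·-3.0000 - (2)·2.0000) / (7) = -2.7143
  x3 = (4 - (4)·-3.0000 - (-2)·0.0000) / (-10) = -1.6000
Iteration 2:
  x1 = (-12 - (2)·-2.7143 - (2)·-1.6000) / (7) = -0.4816
  x2 = (-12 - (-1)·-2.2857 - (2)·-1.6000) / (7) = -1.5837
  x3 = (4 - (4)·-2.2857 - (-2)·-2.7143) / (-10) = -0.7714
Iteration 3:
  x1 = (-12 - (2)·-1.5837 - (2)·-0.7714) / (7) = -1.0414
  x2 = (-12 - (-1)·-0.4816 - (2)·-0.7714) / (7) = -1.5627
  x3 = (4 - (4)·-0.4816 - (-2)·-1.5837) / (-10) = -0.2759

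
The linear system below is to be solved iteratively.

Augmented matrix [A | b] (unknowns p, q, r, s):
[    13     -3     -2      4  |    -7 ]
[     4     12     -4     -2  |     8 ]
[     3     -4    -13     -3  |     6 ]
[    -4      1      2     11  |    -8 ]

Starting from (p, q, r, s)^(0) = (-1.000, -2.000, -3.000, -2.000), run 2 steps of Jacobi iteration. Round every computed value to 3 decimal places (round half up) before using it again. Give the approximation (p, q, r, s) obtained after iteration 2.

(-0.444, 1.016, -0.470, -1.075)

Iteration 1:
  p = (-7 - (-3)·-2.000 - (-2)·-3.000 - (4)·-2.000) / (13) = -0.846
  q = (8 - (4)·-1.000 - (-4)·-3.000 - (-2)·-2.000) / (12) = -0.333
  r = (6 - (3)·-1.000 - (-4)·-2.000 - (-3)·-2.000) / (-13) = 0.385
  s = (-8 - (-4)·-1.000 - (1)·-2.000 - (2)·-3.000) / (11) = -0.364
Iteration 2:
  p = (-7 - (-3)·-0.333 - (-2)·0.385 - (4)·-0.364) / (13) = -0.444
  q = (8 - (4)·-0.846 - (-4)·0.385 - (-2)·-0.364) / (12) = 1.016
  r = (6 - (3)·-0.846 - (-4)·-0.333 - (-3)·-0.364) / (-13) = -0.470
  s = (-8 - (-4)·-0.846 - (1)·-0.333 - (2)·0.385) / (11) = -1.075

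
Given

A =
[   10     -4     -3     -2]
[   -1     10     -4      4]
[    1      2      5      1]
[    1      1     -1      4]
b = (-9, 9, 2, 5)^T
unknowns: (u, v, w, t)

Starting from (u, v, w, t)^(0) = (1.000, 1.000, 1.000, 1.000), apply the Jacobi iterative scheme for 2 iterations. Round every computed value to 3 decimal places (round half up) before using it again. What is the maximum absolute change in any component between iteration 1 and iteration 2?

Iteration 1:
  u = (-9 - (-4)·1.000 - (-3)·1.000 - (-2)·1.000) / (10) = 0.000
  v = (9 - (-1)·1.000 - (-4)·1.000 - (4)·1.000) / (10) = 1.000
  w = (2 - (1)·1.000 - (2)·1.000 - (1)·1.000) / (5) = -0.400
  t = (5 - (1)·1.000 - (1)·1.000 - (-1)·1.000) / (4) = 1.000
Iteration 2:
  u = (-9 - (-4)·1.000 - (-3)·-0.400 - (-2)·1.000) / (10) = -0.420
  v = (9 - (-1)·0.000 - (-4)·-0.400 - (4)·1.000) / (10) = 0.340
  w = (2 - (1)·0.000 - (2)·1.000 - (1)·1.000) / (5) = -0.200
  t = (5 - (1)·0.000 - (1)·1.000 - (-1)·-0.400) / (4) = 0.900
Change: (-0.420, -0.660, 0.200, -0.100) → max |·| = 0.660

0.660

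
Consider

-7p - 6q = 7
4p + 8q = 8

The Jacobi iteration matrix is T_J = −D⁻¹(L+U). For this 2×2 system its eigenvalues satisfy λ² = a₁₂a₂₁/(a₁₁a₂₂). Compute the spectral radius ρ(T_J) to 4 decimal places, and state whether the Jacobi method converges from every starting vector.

a₁₂a₂₁/(a₁₁a₂₂) = (-6)·(4) / ((-7)·(8)) = 0.428571
ρ = √|0.428571| = √0.428571 = 0.6547
ρ < 1, so Jacobi converges

0.6547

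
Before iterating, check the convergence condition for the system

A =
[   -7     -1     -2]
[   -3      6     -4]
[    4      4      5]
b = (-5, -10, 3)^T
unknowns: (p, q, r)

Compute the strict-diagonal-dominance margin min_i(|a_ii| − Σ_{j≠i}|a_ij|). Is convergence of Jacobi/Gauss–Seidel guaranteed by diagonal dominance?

-3

row 1: |-7| − (1+2) = 4
row 2: |6| − (3+4) = -1
row 3: |5| − (4+4) = -3
minimum over rows = -3 → not strictly diagonally dominant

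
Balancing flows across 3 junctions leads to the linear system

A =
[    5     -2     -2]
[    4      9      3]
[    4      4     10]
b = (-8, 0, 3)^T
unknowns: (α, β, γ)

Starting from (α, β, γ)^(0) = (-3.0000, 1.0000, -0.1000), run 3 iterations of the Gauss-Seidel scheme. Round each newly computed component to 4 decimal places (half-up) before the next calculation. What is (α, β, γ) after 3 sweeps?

(-1.2206, 0.3330, 0.6550)

Iteration 1:
  α = (-8 - (-2)·1.0000 - (-2)·-0.1000) / (5) = -1.2400
  β = (0 - (4)·-1.2400 - (3)·-0.1000) / (9) = 0.5844
  γ = (3 - (4)·-1.2400 - (4)·0.5844) / (10) = 0.5622
Iteration 2:
  α = (-8 - (-2)·0.5844 - (-2)·0.5622) / (5) = -1.1414
  β = (0 - (4)·-1.1414 - (3)·0.5622) / (9) = 0.3199
  γ = (3 - (4)·-1.1414 - (4)·0.3199) / (10) = 0.6286
Iteration 3:
  α = (-8 - (-2)·0.3199 - (-2)·0.6286) / (5) = -1.2206
  β = (0 - (4)·-1.2206 - (3)·0.6286) / (9) = 0.3330
  γ = (3 - (4)·-1.2206 - (4)·0.3330) / (10) = 0.6550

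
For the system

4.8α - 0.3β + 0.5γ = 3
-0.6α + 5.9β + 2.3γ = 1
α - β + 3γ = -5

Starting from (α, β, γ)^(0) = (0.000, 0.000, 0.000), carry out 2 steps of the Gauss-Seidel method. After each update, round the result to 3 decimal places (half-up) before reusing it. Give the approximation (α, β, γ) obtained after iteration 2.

Iteration 1:
  α = (3 - (-0.3)·0.000 - (0.5)·0.000) / (4.8) = 0.625
  β = (1 - (-0.6)·0.625 - (2.3)·0.000) / (5.9) = 0.233
  γ = (-5 - (1)·0.625 - (-1)·0.233) / (3) = -1.797
Iteration 2:
  α = (3 - (-0.3)·0.233 - (0.5)·-1.797) / (4.8) = 0.827
  β = (1 - (-0.6)·0.827 - (2.3)·-1.797) / (5.9) = 0.954
  γ = (-5 - (1)·0.827 - (-1)·0.954) / (3) = -1.624

(0.827, 0.954, -1.624)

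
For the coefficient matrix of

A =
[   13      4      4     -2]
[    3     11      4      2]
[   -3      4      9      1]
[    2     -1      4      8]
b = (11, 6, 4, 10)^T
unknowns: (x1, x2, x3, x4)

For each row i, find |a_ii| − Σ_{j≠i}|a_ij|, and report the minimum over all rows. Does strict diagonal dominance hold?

row 1: |13| − (4+4+2) = 3
row 2: |11| − (3+4+2) = 2
row 3: |9| − (3+4+1) = 1
row 4: |8| − (2+1+4) = 1
minimum over rows = 1 → strictly diagonally dominant (convergence guaranteed)

1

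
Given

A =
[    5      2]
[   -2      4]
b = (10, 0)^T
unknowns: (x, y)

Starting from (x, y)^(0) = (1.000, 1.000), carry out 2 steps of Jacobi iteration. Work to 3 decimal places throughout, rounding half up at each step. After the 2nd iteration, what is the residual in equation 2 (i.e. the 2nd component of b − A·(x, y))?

Iteration 1:
  x = (10 - (2)·1.000) / (5) = 1.600
  y = (0 - (-2)·1.000) / (4) = 0.500
Iteration 2:
  x = (10 - (2)·0.500) / (5) = 1.800
  y = (0 - (-2)·1.600) / (4) = 0.800
Residual b − A·x = (-0.600, 0.400)

0.400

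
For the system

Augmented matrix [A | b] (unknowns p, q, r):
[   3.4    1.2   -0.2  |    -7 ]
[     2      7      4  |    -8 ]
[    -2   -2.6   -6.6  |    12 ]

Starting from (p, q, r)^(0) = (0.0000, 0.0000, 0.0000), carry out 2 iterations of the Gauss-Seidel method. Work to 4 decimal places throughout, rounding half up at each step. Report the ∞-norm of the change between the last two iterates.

Iteration 1:
  p = (-7 - (1.2)·0.0000 - (-0.2)·0.0000) / (3.4) = -2.0588
  q = (-8 - (2)·-2.0588 - (4)·0.0000) / (7) = -0.5546
  r = (12 - (-2)·-2.0588 - (-2.6)·-0.5546) / (-6.6) = -0.9758
Iteration 2:
  p = (-7 - (1.2)·-0.5546 - (-0.2)·-0.9758) / (3.4) = -1.9205
  q = (-8 - (2)·-1.9205 - (4)·-0.9758) / (7) = -0.0365
  r = (12 - (-2)·-1.9205 - (-2.6)·-0.0365) / (-6.6) = -1.2218
Change: (0.1383, 0.5181, -0.2460) → max |·| = 0.5181

0.5181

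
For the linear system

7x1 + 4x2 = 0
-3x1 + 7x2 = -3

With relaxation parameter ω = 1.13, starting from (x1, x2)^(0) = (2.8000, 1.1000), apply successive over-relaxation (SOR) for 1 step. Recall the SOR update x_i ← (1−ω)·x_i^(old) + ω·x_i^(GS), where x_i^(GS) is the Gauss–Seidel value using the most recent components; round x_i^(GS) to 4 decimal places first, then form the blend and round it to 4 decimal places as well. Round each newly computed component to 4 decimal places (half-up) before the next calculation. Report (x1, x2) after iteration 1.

(-1.0743, -1.1476)

Iteration 1:
  x1: GS value = (0 - (4)·1.1000) / (7) = -0.6286;  x1 ← (1−ω)·2.8000 + ω·-0.6286 = -1.0743
  x2: GS value = (-3 - (-3)·-1.0743) / (7) = -0.8890;  x2 ← (1−ω)·1.1000 + ω·-0.8890 = -1.1476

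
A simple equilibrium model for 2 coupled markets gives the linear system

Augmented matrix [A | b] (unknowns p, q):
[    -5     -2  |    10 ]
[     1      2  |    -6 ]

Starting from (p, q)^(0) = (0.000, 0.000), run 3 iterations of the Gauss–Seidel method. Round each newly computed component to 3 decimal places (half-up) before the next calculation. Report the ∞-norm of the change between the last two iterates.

0.160

Iteration 1:
  p = (10 - (-2)·0.000) / (-5) = -2.000
  q = (-6 - (1)·-2.000) / (2) = -2.000
Iteration 2:
  p = (10 - (-2)·-2.000) / (-5) = -1.200
  q = (-6 - (1)·-1.200) / (2) = -2.400
Iteration 3:
  p = (10 - (-2)·-2.400) / (-5) = -1.040
  q = (-6 - (1)·-1.040) / (2) = -2.480
Change: (0.160, -0.080) → max |·| = 0.160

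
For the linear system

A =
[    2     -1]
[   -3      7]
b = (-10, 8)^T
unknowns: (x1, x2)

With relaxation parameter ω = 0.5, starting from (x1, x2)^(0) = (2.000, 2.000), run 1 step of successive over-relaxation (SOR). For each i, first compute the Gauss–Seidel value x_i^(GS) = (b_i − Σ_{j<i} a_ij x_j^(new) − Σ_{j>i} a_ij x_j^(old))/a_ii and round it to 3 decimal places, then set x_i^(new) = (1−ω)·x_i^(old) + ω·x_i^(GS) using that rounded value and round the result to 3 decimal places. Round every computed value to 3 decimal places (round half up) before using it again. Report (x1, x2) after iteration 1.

(-1.000, 1.357)

Iteration 1:
  x1: GS value = (-10 - (-1)·2.000) / (2) = -4.000;  x1 ← (1−ω)·2.000 + ω·-4.000 = -1.000
  x2: GS value = (8 - (-3)·-1.000) / (7) = 0.714;  x2 ← (1−ω)·2.000 + ω·0.714 = 1.357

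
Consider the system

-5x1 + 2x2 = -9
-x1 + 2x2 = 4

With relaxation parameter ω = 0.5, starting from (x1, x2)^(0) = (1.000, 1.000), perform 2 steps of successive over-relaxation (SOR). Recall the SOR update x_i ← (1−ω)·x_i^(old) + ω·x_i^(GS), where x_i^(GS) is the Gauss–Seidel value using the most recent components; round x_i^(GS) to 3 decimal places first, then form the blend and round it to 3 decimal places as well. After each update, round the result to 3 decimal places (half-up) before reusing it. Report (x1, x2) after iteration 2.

(2.080, 2.470)

Iteration 1:
  x1: GS value = (-9 - (2)·1.000) / (-5) = 2.200;  x1 ← (1−ω)·1.000 + ω·2.200 = 1.600
  x2: GS value = (4 - (-1)·1.600) / (2) = 2.800;  x2 ← (1−ω)·1.000 + ω·2.800 = 1.900
Iteration 2:
  x1: GS value = (-9 - (2)·1.900) / (-5) = 2.560;  x1 ← (1−ω)·1.600 + ω·2.560 = 2.080
  x2: GS value = (4 - (-1)·2.080) / (2) = 3.040;  x2 ← (1−ω)·1.900 + ω·3.040 = 2.470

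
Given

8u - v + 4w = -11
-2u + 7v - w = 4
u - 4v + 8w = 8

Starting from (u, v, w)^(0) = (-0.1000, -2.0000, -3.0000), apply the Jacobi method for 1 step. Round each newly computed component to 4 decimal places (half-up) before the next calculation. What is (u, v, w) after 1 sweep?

(-0.1250, 0.1143, 0.0125)

Iteration 1:
  u = (-11 - (-1)·-2.0000 - (4)·-3.0000) / (8) = -0.1250
  v = (4 - (-2)·-0.1000 - (-1)·-3.0000) / (7) = 0.1143
  w = (8 - (1)·-0.1000 - (-4)·-2.0000) / (8) = 0.0125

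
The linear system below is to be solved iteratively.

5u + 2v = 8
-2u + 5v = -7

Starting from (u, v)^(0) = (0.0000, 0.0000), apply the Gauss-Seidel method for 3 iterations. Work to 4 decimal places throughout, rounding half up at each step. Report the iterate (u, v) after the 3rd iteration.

Iteration 1:
  u = (8 - (2)·0.0000) / (5) = 1.6000
  v = (-7 - (-2)·1.6000) / (5) = -0.7600
Iteration 2:
  u = (8 - (2)·-0.7600) / (5) = 1.9040
  v = (-7 - (-2)·1.9040) / (5) = -0.6384
Iteration 3:
  u = (8 - (2)·-0.6384) / (5) = 1.8554
  v = (-7 - (-2)·1.8554) / (5) = -0.6578

(1.8554, -0.6578)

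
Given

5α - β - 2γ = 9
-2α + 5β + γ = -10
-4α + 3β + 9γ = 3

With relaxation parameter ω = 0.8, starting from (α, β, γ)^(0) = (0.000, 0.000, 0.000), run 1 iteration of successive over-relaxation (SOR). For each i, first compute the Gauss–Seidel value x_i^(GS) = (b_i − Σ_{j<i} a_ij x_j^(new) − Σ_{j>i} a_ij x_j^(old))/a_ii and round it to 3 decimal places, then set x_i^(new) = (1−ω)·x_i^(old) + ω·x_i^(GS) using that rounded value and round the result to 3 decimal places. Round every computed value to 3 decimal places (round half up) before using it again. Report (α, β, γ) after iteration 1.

(1.440, -1.139, 1.082)

Iteration 1:
  α: GS value = (9 - (-1)·0.000 - (-2)·0.000) / (5) = 1.800;  α ← (1−ω)·0.000 + ω·1.800 = 1.440
  β: GS value = (-10 - (-2)·1.440 - (1)·0.000) / (5) = -1.424;  β ← (1−ω)·0.000 + ω·-1.424 = -1.139
  γ: GS value = (3 - (-4)·1.440 - (3)·-1.139) / (9) = 1.353;  γ ← (1−ω)·0.000 + ω·1.353 = 1.082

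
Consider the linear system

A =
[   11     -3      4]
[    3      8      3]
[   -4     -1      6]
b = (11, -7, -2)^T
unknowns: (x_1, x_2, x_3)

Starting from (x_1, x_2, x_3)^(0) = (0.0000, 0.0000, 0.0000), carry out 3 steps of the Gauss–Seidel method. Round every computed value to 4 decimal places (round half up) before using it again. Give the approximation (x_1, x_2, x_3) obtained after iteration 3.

Iteration 1:
  x_1 = (11 - (-3)·0.0000 - (4)·0.0000) / (11) = 1.0000
  x_2 = (-7 - (3)·1.0000 - (3)·0.0000) / (8) = -1.2500
  x_3 = (-2 - (-4)·1.0000 - (-1)·-1.2500) / (6) = 0.1250
Iteration 2:
  x_1 = (11 - (-3)·-1.2500 - (4)·0.1250) / (11) = 0.6136
  x_2 = (-7 - (3)·0.6136 - (3)·0.1250) / (8) = -1.1520
  x_3 = (-2 - (-4)·0.6136 - (-1)·-1.1520) / (6) = -0.1163
Iteration 3:
  x_1 = (11 - (-3)·-1.1520 - (4)·-0.1163) / (11) = 0.7281
  x_2 = (-7 - (3)·0.7281 - (3)·-0.1163) / (8) = -1.1044
  x_3 = (-2 - (-4)·0.7281 - (-1)·-1.1044) / (6) = -0.0320

(0.7281, -1.1044, -0.0320)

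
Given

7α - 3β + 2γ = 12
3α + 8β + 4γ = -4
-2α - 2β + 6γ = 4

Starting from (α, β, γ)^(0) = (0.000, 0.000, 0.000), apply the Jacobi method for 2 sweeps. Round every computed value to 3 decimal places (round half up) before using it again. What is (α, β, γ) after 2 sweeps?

(1.309, -1.476, 1.071)

Iteration 1:
  α = (12 - (-3)·0.000 - (2)·0.000) / (7) = 1.714
  β = (-4 - (3)·0.000 - (4)·0.000) / (8) = -0.500
  γ = (4 - (-2)·0.000 - (-2)·0.000) / (6) = 0.667
Iteration 2:
  α = (12 - (-3)·-0.500 - (2)·0.667) / (7) = 1.309
  β = (-4 - (3)·1.714 - (4)·0.667) / (8) = -1.476
  γ = (4 - (-2)·1.714 - (-2)·-0.500) / (6) = 1.071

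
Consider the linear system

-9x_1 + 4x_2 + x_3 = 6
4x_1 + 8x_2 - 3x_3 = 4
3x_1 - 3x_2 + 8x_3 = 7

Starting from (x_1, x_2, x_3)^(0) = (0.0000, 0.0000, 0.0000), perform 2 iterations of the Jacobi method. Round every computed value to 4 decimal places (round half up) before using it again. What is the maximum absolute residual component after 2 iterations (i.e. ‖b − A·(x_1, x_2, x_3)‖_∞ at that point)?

Iteration 1:
  x_1 = (6 - (4)·0.0000 - (1)·0.0000) / (-9) = -0.6667
  x_2 = (4 - (4)·0.0000 - (-3)·0.0000) / (8) = 0.5000
  x_3 = (7 - (3)·0.0000 - (-3)·0.0000) / (8) = 0.8750
Iteration 2:
  x_1 = (6 - (4)·0.5000 - (1)·0.8750) / (-9) = -0.3472
  x_2 = (4 - (4)·-0.6667 - (-3)·0.8750) / (8) = 1.1615
  x_3 = (7 - (3)·-0.6667 - (-3)·0.5000) / (8) = 1.3125
Residual b − A·x = (-3.0833, 0.0343, 1.0261); ∞-norm = 3.0833

3.0833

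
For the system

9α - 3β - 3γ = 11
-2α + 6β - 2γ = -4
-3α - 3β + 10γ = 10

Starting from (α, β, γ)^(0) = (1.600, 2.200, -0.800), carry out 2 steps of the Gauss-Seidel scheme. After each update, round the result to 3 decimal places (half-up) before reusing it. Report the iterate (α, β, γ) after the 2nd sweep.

(1.564, 0.320, 1.565)

Iteration 1:
  α = (11 - (-3)·2.200 - (-3)·-0.800) / (9) = 1.689
  β = (-4 - (-2)·1.689 - (-2)·-0.800) / (6) = -0.370
  γ = (10 - (-3)·1.689 - (-3)·-0.370) / (10) = 1.396
Iteration 2:
  α = (11 - (-3)·-0.370 - (-3)·1.396) / (9) = 1.564
  β = (-4 - (-2)·1.564 - (-2)·1.396) / (6) = 0.320
  γ = (10 - (-3)·1.564 - (-3)·0.320) / (10) = 1.565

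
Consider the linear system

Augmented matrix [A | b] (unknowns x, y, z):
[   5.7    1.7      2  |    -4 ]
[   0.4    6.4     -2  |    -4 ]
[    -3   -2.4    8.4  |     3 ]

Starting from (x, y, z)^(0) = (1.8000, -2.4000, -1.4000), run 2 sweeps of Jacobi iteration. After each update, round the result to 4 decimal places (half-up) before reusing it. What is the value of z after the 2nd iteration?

Iteration 1:
  x = (-4 - (1.7)·-2.4000 - (2)·-1.4000) / (5.7) = 0.5053
  y = (-4 - (0.4)·1.8000 - (-2)·-1.4000) / (6.4) = -1.1750
  z = (3 - (-3)·1.8000 - (-2.4)·-2.4000) / (8.4) = 0.3143
Iteration 2:
  x = (-4 - (1.7)·-1.1750 - (2)·0.3143) / (5.7) = -0.4616
  y = (-4 - (0.4)·0.5053 - (-2)·0.3143) / (6.4) = -0.5584
  z = (3 - (-3)·0.5053 - (-2.4)·-1.1750) / (8.4) = 0.2019

0.2019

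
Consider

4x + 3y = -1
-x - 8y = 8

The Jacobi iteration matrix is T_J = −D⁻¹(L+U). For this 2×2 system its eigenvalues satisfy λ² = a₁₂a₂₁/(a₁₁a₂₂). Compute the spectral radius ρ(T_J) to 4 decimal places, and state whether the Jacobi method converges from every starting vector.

a₁₂a₂₁/(a₁₁a₂₂) = (3)·(-1) / ((4)·(-8)) = 0.093750
ρ = √|0.093750| = √0.093750 = 0.3062
ρ < 1, so Jacobi converges

0.3062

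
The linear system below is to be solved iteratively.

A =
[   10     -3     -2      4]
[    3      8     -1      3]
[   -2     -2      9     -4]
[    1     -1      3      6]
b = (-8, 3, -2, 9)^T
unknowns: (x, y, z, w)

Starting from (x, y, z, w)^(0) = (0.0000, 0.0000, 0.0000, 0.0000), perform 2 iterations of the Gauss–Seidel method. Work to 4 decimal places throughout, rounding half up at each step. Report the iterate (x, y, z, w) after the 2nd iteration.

(-1.3958, 0.1656, 0.3359, 1.5923)

Iteration 1:
  x = (-8 - (-3)·0.0000 - (-2)·0.0000 - (4)·0.0000) / (10) = -0.8000
  y = (3 - (3)·-0.8000 - (-1)·0.0000 - (3)·0.0000) / (8) = 0.6750
  z = (-2 - (-2)·-0.8000 - (-2)·0.6750 - (-4)·0.0000) / (9) = -0.2500
  w = (9 - (1)·-0.8000 - (-1)·0.6750 - (3)·-0.2500) / (6) = 1.8708
Iteration 2:
  x = (-8 - (-3)·0.6750 - (-2)·-0.2500 - (4)·1.8708) / (10) = -1.3958
  y = (3 - (3)·-1.3958 - (-1)·-0.2500 - (3)·1.8708) / (8) = 0.1656
  z = (-2 - (-2)·-1.3958 - (-2)·0.1656 - (-4)·1.8708) / (9) = 0.3359
  w = (9 - (1)·-1.3958 - (-1)·0.1656 - (3)·0.3359) / (6) = 1.5923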